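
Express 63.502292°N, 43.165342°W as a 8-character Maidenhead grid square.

GP83km00

Add 180° to longitude and 90° to latitude: 136.83466, 153.50229.
Field: lon ⌊136.83466/20⌋ = 6 → G; lat ⌊153.50229/10⌋ = 15 → P.
Square: lon ⌊16.83466/2⌋ = 8; lat ⌊3.50229/1⌋ = 3.
Subsquare: lon ⌊0.83466/0.0833333⌋ = 10 → k; lat ⌊0.50229/0.0416667⌋ = 12 → m.
Extended square: lon ⌊0.00132/0.00833333⌋ = 0; lat ⌊0.00229/0.00416667⌋ = 0.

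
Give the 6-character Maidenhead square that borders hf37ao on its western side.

Longitude subsquare a = 0; −1 → -1, wraps to 23 = x, carry into square.
Longitude square 3; −1 → 2.
The latitude characters are unchanged.

HF27xo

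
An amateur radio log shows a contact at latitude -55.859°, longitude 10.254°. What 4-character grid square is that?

Shift to the Maidenhead origin (180°W, 90°S): lon 190.25, lat 34.14.
Field: 190.25/20 → 9 → J, 34.14/10 → 3 → D; chars JD.
Square: 10.25/2 → 5, 4.14/1 → 4; chars 54.

JD54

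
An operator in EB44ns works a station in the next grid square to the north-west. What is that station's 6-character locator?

EB44mt

Longitude subsquare n = 13; −1 → 12 = m.
Latitude subsquare s = 18; +1 → 19 = t.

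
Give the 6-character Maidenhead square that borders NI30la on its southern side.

Latitude subsquare a = 0; −1 → -1, wraps to 23 = x, carry into square.
Latitude square 0; −1 → -1, wraps to 9, carry into field.
Latitude field I = 8; −1 → 7 = H.
The longitude characters are unchanged.

NH39lx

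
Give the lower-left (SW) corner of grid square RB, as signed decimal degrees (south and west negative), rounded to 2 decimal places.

-80.00, 160.00

Field R=17, B=1: +17·20° lon, +1·10° lat → SW at lon 160°, lat -80°.
latitude -80.00, longitude 160.00.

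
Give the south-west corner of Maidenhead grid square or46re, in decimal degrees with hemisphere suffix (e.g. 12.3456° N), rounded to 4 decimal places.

86.1667° N, 109.4167° E

Field O=14, R=17: +14·20° lon, +17·10° lat → SW at lon 100°, lat 80°.
Square 4, 6: +4·2° lon, +6·1° lat → SW at lon 108°, lat 86°.
Subsquare r=17, e=4: +17·0.0833333° lon, +4·0.0416667° lat → SW at lon 109.417°, lat 86.1667°.
latitude 86.1667° N, longitude 109.4167° E.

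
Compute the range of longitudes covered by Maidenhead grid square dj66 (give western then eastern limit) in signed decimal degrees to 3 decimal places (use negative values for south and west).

Field D=3, J=9: +3·20° lon, +9·10° lat → SW at lon -120°, lat 0°.
Square 6, 6: +6·2° lon, +6·1° lat → SW at lon -108°, lat 6°.
Cell spans 2° lon × 1° lat.
west -108.000, east -106.000.

-108.000, -106.000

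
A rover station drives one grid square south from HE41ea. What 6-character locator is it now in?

HE40ex

Latitude subsquare a = 0; −1 → -1, wraps to 23 = x, carry into square.
Latitude square 1; −1 → 0.
The longitude characters are unchanged.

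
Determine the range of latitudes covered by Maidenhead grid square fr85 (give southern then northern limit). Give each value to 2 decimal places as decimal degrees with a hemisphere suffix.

85.00° N, 86.00° N

Field F=5, R=17: +5·20° lon, +17·10° lat → SW at lon -80°, lat 80°.
Square 8, 5: +8·2° lon, +5·1° lat → SW at lon -64°, lat 85°.
Cell spans 2° lon × 1° lat.
south 85.00° N, north 86.00° N.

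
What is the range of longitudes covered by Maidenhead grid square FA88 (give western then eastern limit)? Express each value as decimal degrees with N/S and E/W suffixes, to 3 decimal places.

Field F=5, A=0: +5·20° lon, +0·10° lat → SW at lon -80°, lat -90°.
Square 8, 8: +8·2° lon, +8·1° lat → SW at lon -64°, lat -82°.
Cell spans 2° lon × 1° lat.
west 64.000° W, east 62.000° W.

64.000° W, 62.000° W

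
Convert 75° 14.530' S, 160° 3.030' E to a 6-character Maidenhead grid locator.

RB04as

Add 180° to longitude and 90° to latitude: 340.0505, 14.7578.
Field (20°×10°, letters A–R): 340.0505/20 → 17 → R, 14.7578/10 → 1 → B; chars RB.
Square (2°×1°, digits 0–9): 0.0505/2 → 0, 4.7578/1 → 4; chars 04.
Subsquare (5′×2.5′, letters a–x): 0.0505/0.0833333 → 0 → a, 0.7578/0.0416667 → 18 → s; chars as.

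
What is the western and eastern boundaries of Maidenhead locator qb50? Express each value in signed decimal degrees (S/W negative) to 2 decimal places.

150.00, 152.00

Field Q=16, B=1: +16·20° lon, +1·10° lat → SW at lon 140°, lat -80°.
Square 5, 0: +5·2° lon, +0·1° lat → SW at lon 150°, lat -80°.
Cell spans 2° lon × 1° lat.
west 150.00, east 152.00.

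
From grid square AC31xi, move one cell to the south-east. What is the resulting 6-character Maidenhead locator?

Longitude subsquare x = 23; +1 → 24, wraps to 0 = a, carry into square.
Longitude square 3; +1 → 4.
Latitude subsquare i = 8; −1 → 7 = h.

AC41ah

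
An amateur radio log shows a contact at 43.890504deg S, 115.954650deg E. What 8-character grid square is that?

OE76xc46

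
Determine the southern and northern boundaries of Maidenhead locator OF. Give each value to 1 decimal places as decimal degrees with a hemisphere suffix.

40.0° S, 30.0° S

Field O=14, F=5: +14·20° lon, +5·10° lat → SW at lon 100°, lat -40°.
Cell spans 20° lon × 10° lat.
south 40.0° S, north 30.0° S.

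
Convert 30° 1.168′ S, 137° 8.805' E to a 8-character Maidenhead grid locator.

Shift to the Maidenhead origin (180°W, 90°S): lon 317.14675, lat 59.98053.
Field (20°×10°, letters A–R): 317.14675/20 → 15 → P, 59.98053/10 → 5 → F; chars PF.
Square (2°×1°, digits 0–9): 17.14675/2 → 8, 9.98053/1 → 9; chars 89.
Subsquare (5′×2.5′, letters a–x): 1.14675/0.0833333 → 13 → n, 0.98053/0.0416667 → 23 → x; chars nx.
Extended square (30″×15″, digits 0–9): 0.06342/0.00833333 → 7, 0.02220/0.00416667 → 5; chars 75.

PF89nx75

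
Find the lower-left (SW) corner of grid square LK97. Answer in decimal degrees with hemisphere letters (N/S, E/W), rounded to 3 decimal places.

Field L=11, K=10: +11·20° lon, +10·10° lat → SW at lon 40°, lat 10°.
Square 9, 7: +9·2° lon, +7·1° lat → SW at lon 58°, lat 17°.
latitude 17.000° N, longitude 58.000° E.

17.000° N, 58.000° E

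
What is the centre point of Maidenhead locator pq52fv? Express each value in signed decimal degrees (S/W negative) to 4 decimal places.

72.8958, 130.4583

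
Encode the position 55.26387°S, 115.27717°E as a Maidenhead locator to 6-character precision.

Add 180° to longitude and 90° to latitude: 295.2772, 34.7361.
Field (20°×10°, letters A–R): 295.2772/20 → 14 → O, 34.7361/10 → 3 → D; chars OD.
Square (2°×1°, digits 0–9): 15.2772/2 → 7, 4.7361/1 → 4; chars 74.
Subsquare (5′×2.5′, letters a–x): 1.2772/0.0833333 → 15 → p, 0.7361/0.0416667 → 17 → r; chars pr.

OD74pr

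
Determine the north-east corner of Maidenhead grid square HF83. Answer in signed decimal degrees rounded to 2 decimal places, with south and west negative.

-36.00, -22.00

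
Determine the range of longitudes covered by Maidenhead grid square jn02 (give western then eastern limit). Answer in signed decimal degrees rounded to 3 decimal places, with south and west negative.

0.000, 2.000

Field J=9, N=13: +9·20° lon, +13·10° lat → SW at lon 0°, lat 40°.
Square 0, 2: +0·2° lon, +2·1° lat → SW at lon 0°, lat 42°.
Cell spans 2° lon × 1° lat.
west 0.000, east 2.000.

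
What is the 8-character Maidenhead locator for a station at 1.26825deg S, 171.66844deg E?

Add 180° to longitude and 90° to latitude: 351.66844, 88.73175.
Field (20°×10°, letters A–R): 351.66844/20 → 17 → R, 88.73175/10 → 8 → I; chars RI.
Square (2°×1°, digits 0–9): 11.66844/2 → 5, 8.73175/1 → 8; chars 58.
Subsquare (5′×2.5′, letters a–x): 1.66844/0.0833333 → 20 → u, 0.73175/0.0416667 → 17 → r; chars ur.
Extended square (30″×15″, digits 0–9): 0.00177/0.00833333 → 0, 0.02342/0.00416667 → 5; chars 05.

RI58ur05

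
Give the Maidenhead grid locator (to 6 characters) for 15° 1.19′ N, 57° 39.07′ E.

LK85ta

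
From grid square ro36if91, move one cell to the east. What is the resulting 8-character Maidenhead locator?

RO36jf01

Longitude extended square 9; +1 → 10, wraps to 0, carry into subsquare.
Longitude subsquare i = 8; +1 → 9 = j.
The latitude characters are unchanged.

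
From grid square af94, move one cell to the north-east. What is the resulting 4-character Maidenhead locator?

Longitude square 9; +1 → 10, wraps to 0, carry into field.
Longitude field A = 0; +1 → 1 = B.
Latitude square 4; +1 → 5.

BF05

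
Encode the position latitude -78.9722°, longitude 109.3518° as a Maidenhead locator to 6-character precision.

OB41qa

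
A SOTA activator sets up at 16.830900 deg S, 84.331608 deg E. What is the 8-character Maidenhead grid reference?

Offset from 180°W / 90°S: lon 264.33161°, lat 73.16910°.
Field: lon ⌊264.33161/20⌋ = 13 → N; lat ⌊73.16910/10⌋ = 7 → H.
Square: lon ⌊4.33161/2⌋ = 2; lat ⌊3.16910/1⌋ = 3.
Subsquare: lon ⌊0.33161/0.0833333⌋ = 3 → d; lat ⌊0.16910/0.0416667⌋ = 4 → e.
Extended square: lon ⌊0.08161/0.00833333⌋ = 9; lat ⌊0.00243/0.00416667⌋ = 0.

NH23de90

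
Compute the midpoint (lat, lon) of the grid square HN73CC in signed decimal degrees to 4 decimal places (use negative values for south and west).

43.1042, -25.7917

Field H=7, N=13: +7·20° lon, +13·10° lat → SW at lon -40°, lat 40°.
Square 7, 3: +7·2° lon, +3·1° lat → SW at lon -26°, lat 43°.
Subsquare c=2, c=2: +2·0.0833333° lon, +2·0.0416667° lat → SW at lon -25.8333°, lat 43.0833°.
Cell spans 0.0833333° lon × 0.0416667° lat. Centre is SW corner plus half of each.
latitude 43.1042, longitude -25.7917.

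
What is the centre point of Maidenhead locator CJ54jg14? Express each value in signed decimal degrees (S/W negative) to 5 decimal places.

4.26875, -129.23750

Field C=2, J=9: +2·20° lon, +9·10° lat → SW at lon -140°, lat 0°.
Square 5, 4: +5·2° lon, +4·1° lat → SW at lon -130°, lat 4°.
Subsquare j=9, g=6: +9·0.0833333° lon, +6·0.0416667° lat → SW at lon -129.25°, lat 4.25°.
Extended square 1, 4: +1·0.00833333° lon, +4·0.00416667° lat → SW at lon -129.242°, lat 4.26667°.
Cell spans 0.00833333° lon × 0.00416667° lat. Centre is SW corner plus half of each.
latitude 4.26875, longitude -129.23750.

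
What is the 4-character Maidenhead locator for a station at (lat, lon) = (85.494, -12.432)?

IR35

Offset from 180°W / 90°S: lon 167.57°, lat 175.49°.
Field: lon ⌊167.57/20⌋ = 8 → I; lat ⌊175.49/10⌋ = 17 → R.
Square: lon ⌊7.57/2⌋ = 3; lat ⌊5.49/1⌋ = 5.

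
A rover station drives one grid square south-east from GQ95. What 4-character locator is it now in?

Longitude square 9; +1 → 10, wraps to 0, carry into field.
Longitude field G = 6; +1 → 7 = H.
Latitude square 5; −1 → 4.

HQ04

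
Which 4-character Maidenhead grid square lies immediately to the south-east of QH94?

RH03

Longitude square 9; +1 → 10, wraps to 0, carry into field.
Longitude field Q = 16; +1 → 17 = R.
Latitude square 4; −1 → 3.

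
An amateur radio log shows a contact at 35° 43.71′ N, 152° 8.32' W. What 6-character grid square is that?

Shift to the Maidenhead origin (180°W, 90°S): lon 27.8613, lat 125.7285.
Field: lon ⌊27.8613/20⌋ = 1 → B; lat ⌊125.7285/10⌋ = 12 → M.
Square: lon ⌊7.8613/2⌋ = 3; lat ⌊5.7285/1⌋ = 5.
Subsquare: lon ⌊1.8613/0.0833333⌋ = 22 → w; lat ⌊0.7285/0.0416667⌋ = 17 → r.

BM35wr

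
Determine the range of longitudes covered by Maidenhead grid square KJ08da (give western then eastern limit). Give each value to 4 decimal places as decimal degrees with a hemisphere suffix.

20.2500° E, 20.3333° E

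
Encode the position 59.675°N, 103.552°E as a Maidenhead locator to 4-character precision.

Offset from 180°W / 90°S: lon 283.55°, lat 149.68°.
Field: 283.55/20 → 14 → O, 149.68/10 → 14 → O; chars OO.
Square: 3.55/2 → 1, 9.68/1 → 9; chars 19.

OO19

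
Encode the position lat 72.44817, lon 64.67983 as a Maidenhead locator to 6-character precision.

Add 180° to longitude and 90° to latitude: 244.6798, 162.4482.
Field: lon ⌊244.6798/20⌋ = 12 → M; lat ⌊162.4482/10⌋ = 16 → Q.
Square: lon ⌊4.6798/2⌋ = 2; lat ⌊2.4482/1⌋ = 2.
Subsquare: lon ⌊0.6798/0.0833333⌋ = 8 → i; lat ⌊0.4482/0.0416667⌋ = 10 → k.

MQ22ik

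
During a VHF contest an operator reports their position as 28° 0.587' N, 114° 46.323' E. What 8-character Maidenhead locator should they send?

OL78ja22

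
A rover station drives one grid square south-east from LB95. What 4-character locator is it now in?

MB04

Longitude square 9; +1 → 10, wraps to 0, carry into field.
Longitude field L = 11; +1 → 12 = M.
Latitude square 5; −1 → 4.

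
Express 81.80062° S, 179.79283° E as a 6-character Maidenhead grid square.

RA98ve

Shift to the Maidenhead origin (180°W, 90°S): lon 359.7928, lat 8.1994.
Field: 359.7928/20 → 17 → R, 8.1994/10 → 0 → A; chars RA.
Square: 19.7928/2 → 9, 8.1994/1 → 8; chars 98.
Subsquare: 1.7928/0.0833333 → 21 → v, 0.1994/0.0416667 → 4 → e; chars ve.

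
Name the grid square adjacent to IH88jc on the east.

IH88kc

Longitude subsquare j = 9; +1 → 10 = k.
The latitude characters are unchanged.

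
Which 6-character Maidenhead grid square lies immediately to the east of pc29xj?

Longitude subsquare x = 23; +1 → 24, wraps to 0 = a, carry into square.
Longitude square 2; +1 → 3.
The latitude characters are unchanged.

PC39aj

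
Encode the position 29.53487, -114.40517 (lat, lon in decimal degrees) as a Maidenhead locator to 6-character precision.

DL29tm

Offset from 180°W / 90°S: lon 65.5948°, lat 119.5349°.
Field (20°×10°, letters A–R): lon ⌊65.5948/20⌋ = 3 → D; lat ⌊119.5349/10⌋ = 11 → L.
Square (2°×1°, digits 0–9): lon ⌊5.5948/2⌋ = 2; lat ⌊9.5349/1⌋ = 9.
Subsquare (5′×2.5′, letters a–x): lon ⌊1.5948/0.0833333⌋ = 19 → t; lat ⌊0.5349/0.0416667⌋ = 12 → m.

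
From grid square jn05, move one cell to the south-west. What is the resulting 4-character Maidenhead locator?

Longitude square 0; −1 → -1, wraps to 9, carry into field.
Longitude field J = 9; −1 → 8 = I.
Latitude square 5; −1 → 4.

IN94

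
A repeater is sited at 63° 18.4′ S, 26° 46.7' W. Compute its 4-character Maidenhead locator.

Shift to the Maidenhead origin (180°W, 90°S): lon 153.22, lat 26.69.
Field: 153.22/20 → 7 → H, 26.69/10 → 2 → C; chars HC.
Square: 13.22/2 → 6, 6.69/1 → 6; chars 66.

HC66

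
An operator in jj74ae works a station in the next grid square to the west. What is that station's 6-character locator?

JJ64xe

Longitude subsquare a = 0; −1 → -1, wraps to 23 = x, carry into square.
Longitude square 7; −1 → 6.
The latitude characters are unchanged.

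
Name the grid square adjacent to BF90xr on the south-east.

Longitude subsquare x = 23; +1 → 24, wraps to 0 = a, carry into square.
Longitude square 9; +1 → 10, wraps to 0, carry into field.
Longitude field B = 1; +1 → 2 = C.
Latitude subsquare r = 17; −1 → 16 = q.

CF00aq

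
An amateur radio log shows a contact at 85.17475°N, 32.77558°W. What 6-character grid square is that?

HR35oe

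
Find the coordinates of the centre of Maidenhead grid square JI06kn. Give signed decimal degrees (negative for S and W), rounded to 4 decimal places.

-3.4375, 0.8750

Field J=9, I=8: +9·20° lon, +8·10° lat → SW at lon 0°, lat -10°.
Square 0, 6: +0·2° lon, +6·1° lat → SW at lon 0°, lat -4°.
Subsquare k=10, n=13: +10·0.0833333° lon, +13·0.0416667° lat → SW at lon 0.833333°, lat -3.45833°.
Cell spans 0.0833333° lon × 0.0416667° lat. Centre is SW corner plus half of each.
latitude -3.4375, longitude 0.8750.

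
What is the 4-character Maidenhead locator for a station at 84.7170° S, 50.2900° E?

LA55

Shift to the Maidenhead origin (180°W, 90°S): lon 230.29, lat 5.28.
Field: lon ⌊230.29/20⌋ = 11 → L; lat ⌊5.28/10⌋ = 0 → A.
Square: lon ⌊10.29/2⌋ = 5; lat ⌊5.28/1⌋ = 5.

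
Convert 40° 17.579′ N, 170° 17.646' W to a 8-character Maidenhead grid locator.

AN40uh40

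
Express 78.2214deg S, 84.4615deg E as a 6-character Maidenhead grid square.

Add 180° to longitude and 90° to latitude: 264.4615, 11.7786.
Field (20°×10°, letters A–R): lon ⌊264.4615/20⌋ = 13 → N; lat ⌊11.7786/10⌋ = 1 → B.
Square (2°×1°, digits 0–9): lon ⌊4.4615/2⌋ = 2; lat ⌊1.7786/1⌋ = 1.
Subsquare (5′×2.5′, letters a–x): lon ⌊0.4615/0.0833333⌋ = 5 → f; lat ⌊0.7786/0.0416667⌋ = 18 → s.

NB21fs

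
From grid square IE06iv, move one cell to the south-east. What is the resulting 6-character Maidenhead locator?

IE06ju

Longitude subsquare i = 8; +1 → 9 = j.
Latitude subsquare v = 21; −1 → 20 = u.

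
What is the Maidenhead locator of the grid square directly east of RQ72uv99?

Longitude extended square 9; +1 → 10, wraps to 0, carry into subsquare.
Longitude subsquare u = 20; +1 → 21 = v.
The latitude characters are unchanged.

RQ72vv09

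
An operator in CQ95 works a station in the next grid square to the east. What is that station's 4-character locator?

DQ05

Longitude square 9; +1 → 10, wraps to 0, carry into field.
Longitude field C = 2; +1 → 3 = D.
The latitude characters are unchanged.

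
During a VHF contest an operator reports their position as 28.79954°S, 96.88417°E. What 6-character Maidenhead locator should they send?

NG81ke

Add 180° to longitude and 90° to latitude: 276.8842, 61.2005.
Field: lon ⌊276.8842/20⌋ = 13 → N; lat ⌊61.2005/10⌋ = 6 → G.
Square: lon ⌊16.8842/2⌋ = 8; lat ⌊1.2005/1⌋ = 1.
Subsquare: lon ⌊0.8842/0.0833333⌋ = 10 → k; lat ⌊0.2005/0.0416667⌋ = 4 → e.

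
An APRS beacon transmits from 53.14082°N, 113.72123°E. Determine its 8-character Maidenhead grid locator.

OO63ud63

Offset from 180°W / 90°S: lon 293.72123°, lat 143.14082°.
Field: lon ⌊293.72123/20⌋ = 14 → O; lat ⌊143.14082/10⌋ = 14 → O.
Square: lon ⌊13.72123/2⌋ = 6; lat ⌊3.14082/1⌋ = 3.
Subsquare: lon ⌊1.72123/0.0833333⌋ = 20 → u; lat ⌊0.14082/0.0416667⌋ = 3 → d.
Extended square: lon ⌊0.05456/0.00833333⌋ = 6; lat ⌊0.01582/0.00416667⌋ = 3.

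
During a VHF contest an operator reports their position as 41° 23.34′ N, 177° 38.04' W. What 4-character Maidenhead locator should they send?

AN11

Shift to the Maidenhead origin (180°W, 90°S): lon 2.37, lat 131.39.
Field: lon ⌊2.37/20⌋ = 0 → A; lat ⌊131.39/10⌋ = 13 → N.
Square: lon ⌊2.37/2⌋ = 1; lat ⌊1.39/1⌋ = 1.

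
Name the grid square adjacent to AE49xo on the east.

AE59ao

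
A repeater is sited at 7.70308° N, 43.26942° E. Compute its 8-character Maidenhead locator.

Add 180° to longitude and 90° to latitude: 223.26942, 97.70308.
Field: lon ⌊223.26942/20⌋ = 11 → L; lat ⌊97.70308/10⌋ = 9 → J.
Square: lon ⌊3.26942/2⌋ = 1; lat ⌊7.70308/1⌋ = 7.
Subsquare: lon ⌊1.26942/0.0833333⌋ = 15 → p; lat ⌊0.70308/0.0416667⌋ = 16 → q.
Extended square: lon ⌊0.01942/0.00833333⌋ = 2; lat ⌊0.03641/0.00416667⌋ = 8.

LJ17pq28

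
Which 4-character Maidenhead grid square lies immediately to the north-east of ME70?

ME81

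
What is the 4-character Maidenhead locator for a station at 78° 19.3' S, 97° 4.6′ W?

Shift to the Maidenhead origin (180°W, 90°S): lon 82.92, lat 11.68.
Field (20°×10°, letters A–R): lon ⌊82.92/20⌋ = 4 → E; lat ⌊11.68/10⌋ = 1 → B.
Square (2°×1°, digits 0–9): lon ⌊2.92/2⌋ = 1; lat ⌊1.68/1⌋ = 1.

EB11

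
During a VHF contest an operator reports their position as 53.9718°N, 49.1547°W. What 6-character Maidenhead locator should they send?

Shift to the Maidenhead origin (180°W, 90°S): lon 130.8453, lat 143.9718.
Field: 130.8453/20 → 6 → G, 143.9718/10 → 14 → O; chars GO.
Square: 10.8453/2 → 5, 3.9718/1 → 3; chars 53.
Subsquare: 0.8453/0.0833333 → 10 → k, 0.9718/0.0416667 → 23 → x; chars kx.

GO53kx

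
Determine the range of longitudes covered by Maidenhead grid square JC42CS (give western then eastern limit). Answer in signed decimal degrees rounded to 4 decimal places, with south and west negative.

Field J=9, C=2: +9·20° lon, +2·10° lat → SW at lon 0°, lat -70°.
Square 4, 2: +4·2° lon, +2·1° lat → SW at lon 8°, lat -68°.
Subsquare c=2, s=18: +2·0.0833333° lon, +18·0.0416667° lat → SW at lon 8.16667°, lat -67.25°.
Cell spans 0.0833333° lon × 0.0416667° lat.
west 8.1667, east 8.2500.

8.1667, 8.2500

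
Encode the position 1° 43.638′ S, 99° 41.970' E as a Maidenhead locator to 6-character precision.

NI98ug

Add 180° to longitude and 90° to latitude: 279.6995, 88.2727.
Field: 279.6995/20 → 13 → N, 88.2727/10 → 8 → I; chars NI.
Square: 19.6995/2 → 9, 8.2727/1 → 8; chars 98.
Subsquare: 1.6995/0.0833333 → 20 → u, 0.2727/0.0416667 → 6 → g; chars ug.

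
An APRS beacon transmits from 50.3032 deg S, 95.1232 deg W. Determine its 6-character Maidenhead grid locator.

Shift to the Maidenhead origin (180°W, 90°S): lon 84.8768, lat 39.6968.
Field: 84.8768/20 → 4 → E, 39.6968/10 → 3 → D; chars ED.
Square: 4.8768/2 → 2, 9.6968/1 → 9; chars 29.
Subsquare: 0.8768/0.0833333 → 10 → k, 0.6968/0.0416667 → 16 → q; chars kq.

ED29kq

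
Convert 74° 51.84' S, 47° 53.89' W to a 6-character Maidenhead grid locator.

Offset from 180°W / 90°S: lon 132.1018°, lat 15.1360°.
Field: 132.1018/20 → 6 → G, 15.1360/10 → 1 → B; chars GB.
Square: 12.1018/2 → 6, 5.1360/1 → 5; chars 65.
Subsquare: 0.1018/0.0833333 → 1 → b, 0.1360/0.0416667 → 3 → d; chars bd.

GB65bd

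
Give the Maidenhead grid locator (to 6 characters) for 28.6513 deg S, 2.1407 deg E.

JG11bi

Offset from 180°W / 90°S: lon 182.1407°, lat 61.3487°.
Field: 182.1407/20 → 9 → J, 61.3487/10 → 6 → G; chars JG.
Square: 2.1407/2 → 1, 1.3487/1 → 1; chars 11.
Subsquare: 0.1407/0.0833333 → 1 → b, 0.3487/0.0416667 → 8 → i; chars bi.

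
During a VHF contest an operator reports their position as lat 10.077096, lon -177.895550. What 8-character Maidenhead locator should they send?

AK10bb28

Offset from 180°W / 90°S: lon 2.10445°, lat 100.07710°.
Field: 2.10445/20 → 0 → A, 100.07710/10 → 10 → K; chars AK.
Square: 2.10445/2 → 1, 0.07710/1 → 0; chars 10.
Subsquare: 0.10445/0.0833333 → 1 → b, 0.07710/0.0416667 → 1 → b; chars bb.
Extended square: 0.02112/0.00833333 → 2, 0.03543/0.00416667 → 8; chars 28.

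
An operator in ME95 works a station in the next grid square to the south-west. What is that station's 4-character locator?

Longitude square 9; −1 → 8.
Latitude square 5; −1 → 4.

ME84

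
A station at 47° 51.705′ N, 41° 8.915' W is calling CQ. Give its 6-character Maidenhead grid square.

Shift to the Maidenhead origin (180°W, 90°S): lon 138.8514, lat 137.8618.
Field (20°×10°, letters A–R): lon ⌊138.8514/20⌋ = 6 → G; lat ⌊137.8618/10⌋ = 13 → N.
Square (2°×1°, digits 0–9): lon ⌊18.8514/2⌋ = 9; lat ⌊7.8618/1⌋ = 7.
Subsquare (5′×2.5′, letters a–x): lon ⌊0.8514/0.0833333⌋ = 10 → k; lat ⌊0.8618/0.0416667⌋ = 20 → u.

GN97ku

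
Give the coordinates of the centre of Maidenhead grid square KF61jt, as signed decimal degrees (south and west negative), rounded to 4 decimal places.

-38.1875, 32.7917

Field K=10, F=5: +10·20° lon, +5·10° lat → SW at lon 20°, lat -40°.
Square 6, 1: +6·2° lon, +1·1° lat → SW at lon 32°, lat -39°.
Subsquare j=9, t=19: +9·0.0833333° lon, +19·0.0416667° lat → SW at lon 32.75°, lat -38.2083°.
Cell spans 0.0833333° lon × 0.0416667° lat. Centre is SW corner plus half of each.
latitude -38.1875, longitude 32.7917.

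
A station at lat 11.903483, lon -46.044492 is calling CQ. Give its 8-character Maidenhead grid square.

GK61xv46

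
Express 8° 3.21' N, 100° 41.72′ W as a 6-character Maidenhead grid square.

DJ98pb

Add 180° to longitude and 90° to latitude: 79.3047, 98.0535.
Field: lon ⌊79.3047/20⌋ = 3 → D; lat ⌊98.0535/10⌋ = 9 → J.
Square: lon ⌊19.3047/2⌋ = 9; lat ⌊8.0535/1⌋ = 8.
Subsquare: lon ⌊1.3047/0.0833333⌋ = 15 → p; lat ⌊0.0535/0.0416667⌋ = 1 → b.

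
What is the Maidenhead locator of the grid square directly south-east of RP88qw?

RP88rv

Longitude subsquare q = 16; +1 → 17 = r.
Latitude subsquare w = 22; −1 → 21 = v.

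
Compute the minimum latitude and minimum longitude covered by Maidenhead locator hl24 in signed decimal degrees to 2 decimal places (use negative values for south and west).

24.00, -36.00

Field H=7, L=11: +7·20° lon, +11·10° lat → SW at lon -40°, lat 20°.
Square 2, 4: +2·2° lon, +4·1° lat → SW at lon -36°, lat 24°.
latitude 24.00, longitude -36.00.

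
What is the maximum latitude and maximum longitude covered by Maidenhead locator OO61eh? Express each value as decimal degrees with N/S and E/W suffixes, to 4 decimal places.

Field O=14, O=14: +14·20° lon, +14·10° lat → SW at lon 100°, lat 50°.
Square 6, 1: +6·2° lon, +1·1° lat → SW at lon 112°, lat 51°.
Subsquare e=4, h=7: +4·0.0833333° lon, +7·0.0416667° lat → SW at lon 112.333°, lat 51.2917°.
Cell spans 0.0833333° lon × 0.0416667° lat. NE corner is SW corner plus one full cell.
latitude 51.3333° N, longitude 112.4167° E.

51.3333° N, 112.4167° E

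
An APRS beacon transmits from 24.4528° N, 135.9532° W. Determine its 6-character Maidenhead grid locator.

CL24ak

Offset from 180°W / 90°S: lon 44.0468°, lat 114.4528°.
Field: 44.0468/20 → 2 → C, 114.4528/10 → 11 → L; chars CL.
Square: 4.0468/2 → 2, 4.4528/1 → 4; chars 24.
Subsquare: 0.0468/0.0833333 → 0 → a, 0.4528/0.0416667 → 10 → k; chars ak.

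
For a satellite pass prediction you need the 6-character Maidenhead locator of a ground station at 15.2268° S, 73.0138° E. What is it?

Shift to the Maidenhead origin (180°W, 90°S): lon 253.0138, lat 74.7732.
Field: lon ⌊253.0138/20⌋ = 12 → M; lat ⌊74.7732/10⌋ = 7 → H.
Square: lon ⌊13.0138/2⌋ = 6; lat ⌊4.7732/1⌋ = 4.
Subsquare: lon ⌊1.0138/0.0833333⌋ = 12 → m; lat ⌊0.7732/0.0416667⌋ = 18 → s.

MH64ms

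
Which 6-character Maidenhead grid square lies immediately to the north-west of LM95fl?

LM95em

Longitude subsquare f = 5; −1 → 4 = e.
Latitude subsquare l = 11; +1 → 12 = m.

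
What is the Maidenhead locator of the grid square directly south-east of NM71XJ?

Longitude subsquare x = 23; +1 → 24, wraps to 0 = a, carry into square.
Longitude square 7; +1 → 8.
Latitude subsquare j = 9; −1 → 8 = i.

NM81ai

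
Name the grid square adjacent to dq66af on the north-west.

DQ56xg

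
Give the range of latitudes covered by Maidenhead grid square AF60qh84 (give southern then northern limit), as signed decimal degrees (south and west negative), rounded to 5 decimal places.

Field A=0, F=5: +0·20° lon, +5·10° lat → SW at lon -180°, lat -40°.
Square 6, 0: +6·2° lon, +0·1° lat → SW at lon -168°, lat -40°.
Subsquare q=16, h=7: +16·0.0833333° lon, +7·0.0416667° lat → SW at lon -166.667°, lat -39.7083°.
Extended square 8, 4: +8·0.00833333° lon, +4·0.00416667° lat → SW at lon -166.6°, lat -39.6917°.
Cell spans 0.00833333° lon × 0.00416667° lat.
south -39.69167, north -39.68750.

-39.69167, -39.68750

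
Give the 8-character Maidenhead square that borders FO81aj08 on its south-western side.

FO71xj97

Longitude extended square 0; −1 → -1, wraps to 9, carry into subsquare.
Longitude subsquare a = 0; −1 → -1, wraps to 23 = x, carry into square.
Longitude square 8; −1 → 7.
Latitude extended square 8; −1 → 7.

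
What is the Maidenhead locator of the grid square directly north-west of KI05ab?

Longitude subsquare a = 0; −1 → -1, wraps to 23 = x, carry into square.
Longitude square 0; −1 → -1, wraps to 9, carry into field.
Longitude field K = 10; −1 → 9 = J.
Latitude subsquare b = 1; +1 → 2 = c.

JI95xc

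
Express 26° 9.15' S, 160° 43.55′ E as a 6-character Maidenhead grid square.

RG03iu

Add 180° to longitude and 90° to latitude: 340.7258, 63.8475.
Field (20°×10°, letters A–R): lon ⌊340.7258/20⌋ = 17 → R; lat ⌊63.8475/10⌋ = 6 → G.
Square (2°×1°, digits 0–9): lon ⌊0.7258/2⌋ = 0; lat ⌊3.8475/1⌋ = 3.
Subsquare (5′×2.5′, letters a–x): lon ⌊0.7258/0.0833333⌋ = 8 → i; lat ⌊0.8475/0.0416667⌋ = 20 → u.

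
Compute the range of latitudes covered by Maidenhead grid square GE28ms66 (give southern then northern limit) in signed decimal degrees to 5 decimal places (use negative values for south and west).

-41.22500, -41.22083

Field G=6, E=4: +6·20° lon, +4·10° lat → SW at lon -60°, lat -50°.
Square 2, 8: +2·2° lon, +8·1° lat → SW at lon -56°, lat -42°.
Subsquare m=12, s=18: +12·0.0833333° lon, +18·0.0416667° lat → SW at lon -55°, lat -41.25°.
Extended square 6, 6: +6·0.00833333° lon, +6·0.00416667° lat → SW at lon -54.95°, lat -41.225°.
Cell spans 0.00833333° lon × 0.00416667° lat.
south -41.22500, north -41.22083.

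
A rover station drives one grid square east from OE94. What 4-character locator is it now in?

Longitude square 9; +1 → 10, wraps to 0, carry into field.
Longitude field O = 14; +1 → 15 = P.
The latitude characters are unchanged.

PE04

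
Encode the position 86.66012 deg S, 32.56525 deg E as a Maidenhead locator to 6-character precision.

KA63gi

Add 180° to longitude and 90° to latitude: 212.5652, 3.3399.
Field: 212.5652/20 → 10 → K, 3.3399/10 → 0 → A; chars KA.
Square: 12.5652/2 → 6, 3.3399/1 → 3; chars 63.
Subsquare: 0.5652/0.0833333 → 6 → g, 0.3399/0.0416667 → 8 → i; chars gi.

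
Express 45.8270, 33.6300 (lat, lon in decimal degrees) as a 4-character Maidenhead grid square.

KN65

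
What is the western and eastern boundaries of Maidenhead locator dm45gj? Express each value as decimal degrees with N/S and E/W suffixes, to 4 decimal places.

Field D=3, M=12: +3·20° lon, +12·10° lat → SW at lon -120°, lat 30°.
Square 4, 5: +4·2° lon, +5·1° lat → SW at lon -112°, lat 35°.
Subsquare g=6, j=9: +6·0.0833333° lon, +9·0.0416667° lat → SW at lon -111.5°, lat 35.375°.
Cell spans 0.0833333° lon × 0.0416667° lat.
west 111.5000° W, east 111.4167° W.

111.5000° W, 111.4167° W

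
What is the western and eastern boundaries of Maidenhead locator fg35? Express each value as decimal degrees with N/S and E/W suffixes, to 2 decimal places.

Field F=5, G=6: +5·20° lon, +6·10° lat → SW at lon -80°, lat -30°.
Square 3, 5: +3·2° lon, +5·1° lat → SW at lon -74°, lat -25°.
Cell spans 2° lon × 1° lat.
west 74.00° W, east 72.00° W.

74.00° W, 72.00° W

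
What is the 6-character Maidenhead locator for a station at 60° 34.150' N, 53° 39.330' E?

LP60tn

Offset from 180°W / 90°S: lon 233.6555°, lat 150.5692°.
Field: lon ⌊233.6555/20⌋ = 11 → L; lat ⌊150.5692/10⌋ = 15 → P.
Square: lon ⌊13.6555/2⌋ = 6; lat ⌊0.5692/1⌋ = 0.
Subsquare: lon ⌊1.6555/0.0833333⌋ = 19 → t; lat ⌊0.5692/0.0416667⌋ = 13 → n.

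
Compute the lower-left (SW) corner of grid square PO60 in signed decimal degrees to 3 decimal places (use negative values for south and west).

Field P=15, O=14: +15·20° lon, +14·10° lat → SW at lon 120°, lat 50°.
Square 6, 0: +6·2° lon, +0·1° lat → SW at lon 132°, lat 50°.
latitude 50.000, longitude 132.000.

50.000, 132.000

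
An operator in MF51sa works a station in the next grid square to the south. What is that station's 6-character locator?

MF50sx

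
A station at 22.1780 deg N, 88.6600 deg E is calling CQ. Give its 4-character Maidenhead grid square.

NL42

Offset from 180°W / 90°S: lon 268.66°, lat 112.18°.
Field: lon ⌊268.66/20⌋ = 13 → N; lat ⌊112.18/10⌋ = 11 → L.
Square: lon ⌊8.66/2⌋ = 4; lat ⌊2.18/1⌋ = 2.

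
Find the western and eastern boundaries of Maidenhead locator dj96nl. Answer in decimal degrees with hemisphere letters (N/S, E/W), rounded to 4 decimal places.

Field D=3, J=9: +3·20° lon, +9·10° lat → SW at lon -120°, lat 0°.
Square 9, 6: +9·2° lon, +6·1° lat → SW at lon -102°, lat 6°.
Subsquare n=13, l=11: +13·0.0833333° lon, +11·0.0416667° lat → SW at lon -100.917°, lat 6.45833°.
Cell spans 0.0833333° lon × 0.0416667° lat.
west 100.9167° W, east 100.8333° W.

100.9167° W, 100.8333° W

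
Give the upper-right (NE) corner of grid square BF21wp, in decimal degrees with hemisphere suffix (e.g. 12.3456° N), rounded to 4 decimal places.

38.3333° S, 154.0833° W

Field B=1, F=5: +1·20° lon, +5·10° lat → SW at lon -160°, lat -40°.
Square 2, 1: +2·2° lon, +1·1° lat → SW at lon -156°, lat -39°.
Subsquare w=22, p=15: +22·0.0833333° lon, +15·0.0416667° lat → SW at lon -154.167°, lat -38.375°.
Cell spans 0.0833333° lon × 0.0416667° lat. NE corner is SW corner plus one full cell.
latitude 38.3333° S, longitude 154.0833° W.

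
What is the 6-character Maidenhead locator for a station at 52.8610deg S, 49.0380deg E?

Add 180° to longitude and 90° to latitude: 229.0380, 37.1390.
Field: lon ⌊229.0380/20⌋ = 11 → L; lat ⌊37.1390/10⌋ = 3 → D.
Square: lon ⌊9.0380/2⌋ = 4; lat ⌊7.1390/1⌋ = 7.
Subsquare: lon ⌊1.0380/0.0833333⌋ = 12 → m; lat ⌊0.1390/0.0416667⌋ = 3 → d.

LD47md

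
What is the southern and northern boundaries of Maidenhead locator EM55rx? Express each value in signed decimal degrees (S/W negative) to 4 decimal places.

Field E=4, M=12: +4·20° lon, +12·10° lat → SW at lon -100°, lat 30°.
Square 5, 5: +5·2° lon, +5·1° lat → SW at lon -90°, lat 35°.
Subsquare r=17, x=23: +17·0.0833333° lon, +23·0.0416667° lat → SW at lon -88.5833°, lat 35.9583°.
Cell spans 0.0833333° lon × 0.0416667° lat.
south 35.9583, north 36.0000.

35.9583, 36.0000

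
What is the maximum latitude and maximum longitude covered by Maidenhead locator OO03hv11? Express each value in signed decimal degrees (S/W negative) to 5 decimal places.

Field O=14, O=14: +14·20° lon, +14·10° lat → SW at lon 100°, lat 50°.
Square 0, 3: +0·2° lon, +3·1° lat → SW at lon 100°, lat 53°.
Subsquare h=7, v=21: +7·0.0833333° lon, +21·0.0416667° lat → SW at lon 100.583°, lat 53.875°.
Extended square 1, 1: +1·0.00833333° lon, +1·0.00416667° lat → SW at lon 100.592°, lat 53.8792°.
Cell spans 0.00833333° lon × 0.00416667° lat. NE corner is SW corner plus one full cell.
latitude 53.88333, longitude 100.60000.

53.88333, 100.60000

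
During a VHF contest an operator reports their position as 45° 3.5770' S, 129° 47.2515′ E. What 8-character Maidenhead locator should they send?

PE44vw45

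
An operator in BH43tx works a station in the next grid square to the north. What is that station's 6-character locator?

BH44ta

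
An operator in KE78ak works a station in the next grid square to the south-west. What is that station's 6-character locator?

Longitude subsquare a = 0; −1 → -1, wraps to 23 = x, carry into square.
Longitude square 7; −1 → 6.
Latitude subsquare k = 10; −1 → 9 = j.

KE68xj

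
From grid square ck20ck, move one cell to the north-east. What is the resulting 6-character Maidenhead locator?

CK20dl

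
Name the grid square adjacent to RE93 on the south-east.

AE02

Longitude square 9; +1 → 10, wraps to 0, carry into field.
Longitude field R = 17; +1 → 18, wraps to 0 = A, wrapping around the antimeridian.
Latitude square 3; −1 → 2.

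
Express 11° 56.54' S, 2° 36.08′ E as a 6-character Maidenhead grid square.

Offset from 180°W / 90°S: lon 182.6013°, lat 78.0577°.
Field: lon ⌊182.6013/20⌋ = 9 → J; lat ⌊78.0577/10⌋ = 7 → H.
Square: lon ⌊2.6013/2⌋ = 1; lat ⌊8.0577/1⌋ = 8.
Subsquare: lon ⌊0.6013/0.0833333⌋ = 7 → h; lat ⌊0.0577/0.0416667⌋ = 1 → b.

JH18hb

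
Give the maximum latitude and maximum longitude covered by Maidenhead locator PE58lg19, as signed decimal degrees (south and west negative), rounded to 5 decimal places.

-41.70833, 130.93333

Field P=15, E=4: +15·20° lon, +4·10° lat → SW at lon 120°, lat -50°.
Square 5, 8: +5·2° lon, +8·1° lat → SW at lon 130°, lat -42°.
Subsquare l=11, g=6: +11·0.0833333° lon, +6·0.0416667° lat → SW at lon 130.917°, lat -41.75°.
Extended square 1, 9: +1·0.00833333° lon, +9·0.00416667° lat → SW at lon 130.925°, lat -41.7125°.
Cell spans 0.00833333° lon × 0.00416667° lat. NE corner is SW corner plus one full cell.
latitude -41.70833, longitude 130.93333.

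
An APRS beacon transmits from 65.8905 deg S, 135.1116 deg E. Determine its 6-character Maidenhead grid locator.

Offset from 180°W / 90°S: lon 315.1116°, lat 24.1095°.
Field (20°×10°, letters A–R): 315.1116/20 → 15 → P, 24.1095/10 → 2 → C; chars PC.
Square (2°×1°, digits 0–9): 15.1116/2 → 7, 4.1095/1 → 4; chars 74.
Subsquare (5′×2.5′, letters a–x): 1.1116/0.0833333 → 13 → n, 0.1095/0.0416667 → 2 → c; chars nc.

PC74nc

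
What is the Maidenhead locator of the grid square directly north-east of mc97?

NC08

Longitude square 9; +1 → 10, wraps to 0, carry into field.
Longitude field M = 12; +1 → 13 = N.
Latitude square 7; +1 → 8.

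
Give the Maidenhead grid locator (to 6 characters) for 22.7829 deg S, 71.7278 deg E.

MG57uf

Offset from 180°W / 90°S: lon 251.7278°, lat 67.2171°.
Field: lon ⌊251.7278/20⌋ = 12 → M; lat ⌊67.2171/10⌋ = 6 → G.
Square: lon ⌊11.7278/2⌋ = 5; lat ⌊7.2171/1⌋ = 7.
Subsquare: lon ⌊1.7278/0.0833333⌋ = 20 → u; lat ⌊0.2171/0.0416667⌋ = 5 → f.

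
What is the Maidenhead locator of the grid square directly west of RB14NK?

RB14mk

Longitude subsquare n = 13; −1 → 12 = m.
The latitude characters are unchanged.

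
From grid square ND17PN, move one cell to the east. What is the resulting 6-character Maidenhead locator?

ND17qn

Longitude subsquare p = 15; +1 → 16 = q.
The latitude characters are unchanged.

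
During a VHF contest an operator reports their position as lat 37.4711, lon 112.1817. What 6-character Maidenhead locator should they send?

Offset from 180°W / 90°S: lon 292.1817°, lat 127.4711°.
Field: lon ⌊292.1817/20⌋ = 14 → O; lat ⌊127.4711/10⌋ = 12 → M.
Square: lon ⌊12.1817/2⌋ = 6; lat ⌊7.4711/1⌋ = 7.
Subsquare: lon ⌊0.1817/0.0833333⌋ = 2 → c; lat ⌊0.4711/0.0416667⌋ = 11 → l.

OM67cl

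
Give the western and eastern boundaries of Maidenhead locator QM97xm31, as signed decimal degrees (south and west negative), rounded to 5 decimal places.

Field Q=16, M=12: +16·20° lon, +12·10° lat → SW at lon 140°, lat 30°.
Square 9, 7: +9·2° lon, +7·1° lat → SW at lon 158°, lat 37°.
Subsquare x=23, m=12: +23·0.0833333° lon, +12·0.0416667° lat → SW at lon 159.917°, lat 37.5°.
Extended square 3, 1: +3·0.00833333° lon, +1·0.00416667° lat → SW at lon 159.942°, lat 37.5042°.
Cell spans 0.00833333° lon × 0.00416667° lat.
west 159.94167, east 159.95000.

159.94167, 159.95000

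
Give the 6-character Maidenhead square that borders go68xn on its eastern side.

Longitude subsquare x = 23; +1 → 24, wraps to 0 = a, carry into square.
Longitude square 6; +1 → 7.
The latitude characters are unchanged.

GO78an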